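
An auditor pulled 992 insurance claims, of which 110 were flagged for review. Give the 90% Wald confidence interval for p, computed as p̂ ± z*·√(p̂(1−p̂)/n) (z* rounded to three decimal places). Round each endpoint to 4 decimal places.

(0.0945, 0.1273)

The sample proportion is 110/992 = 0.11089.
SE(p̂) = √(0.11089·0.88911/992) = 0.009969.
z* = 1.645 at the 90% level.
Margin = 1.645·0.009969 = 0.01640.
So the interval runs from 0.0945 to 0.1273.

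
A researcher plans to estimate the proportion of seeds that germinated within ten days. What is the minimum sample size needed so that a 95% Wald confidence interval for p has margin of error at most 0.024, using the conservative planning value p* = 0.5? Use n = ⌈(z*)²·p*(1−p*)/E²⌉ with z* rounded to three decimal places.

n = 1668

For 95% confidence, z* = 1.960.
p*(1−p*) = 0.2500.
Required n before rounding: 3.841600 × 0.2500 / 0.024² = 1667.361.
⌈1667.361⌉ = 1668.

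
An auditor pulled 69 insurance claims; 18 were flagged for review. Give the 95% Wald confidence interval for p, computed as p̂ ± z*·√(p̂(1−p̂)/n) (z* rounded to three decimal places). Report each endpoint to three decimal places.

The sample proportion is 18/69 = 0.26087.
SE(p̂) = √(0.26087·0.73913/69) = 0.052863.
z* = 1.960 at the 95% level.
Margin of error: 1.960 × 0.052863 = 0.10361.
So the interval runs from 0.157 to 0.364.

(0.157, 0.364)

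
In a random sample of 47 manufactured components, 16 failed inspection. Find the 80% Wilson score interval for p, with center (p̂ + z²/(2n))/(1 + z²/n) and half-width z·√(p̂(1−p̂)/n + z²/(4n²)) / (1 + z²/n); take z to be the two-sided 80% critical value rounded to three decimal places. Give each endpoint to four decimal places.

Here p̂ = 16/47 = 0.34043 and z = 1.282 (z² = 1.643524).
1 + z²/n = 1.034969.
Center = (0.34043 + 0.017484)/1.034969 = 0.34582.
Radicand: p̂(1−p̂)/n + z²/(4n²) = 0.004777361 + 0.000186003 = 0.004963364.
Half-width = z·√(radicand)/denom = 1.282·0.070451/1.034969 = 0.08727.
So the interval runs from 0.2586 to 0.4331.

(0.2586, 0.4331)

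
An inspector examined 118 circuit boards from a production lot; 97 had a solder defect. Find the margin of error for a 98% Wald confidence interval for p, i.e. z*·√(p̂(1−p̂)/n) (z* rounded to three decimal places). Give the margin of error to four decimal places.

ME = 0.0819

The sample proportion is 97/118 = 0.82203.
Standard error of p̂: √(0.146294/118) = √0.001239781 = 0.035211.
The 98% critical value is z* = 2.326.
So ME = 0.0819.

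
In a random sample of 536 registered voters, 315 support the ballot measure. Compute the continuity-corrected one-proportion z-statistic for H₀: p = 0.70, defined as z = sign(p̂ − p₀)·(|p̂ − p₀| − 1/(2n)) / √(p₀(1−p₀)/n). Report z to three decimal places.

p̂ = 315/536 = 0.58769. p̂ − p₀ = -0.112313.
1/(2n) = 0.000933.
Corrected numerator: |-0.112313| − 0.000933 = 0.111380.
Null standard error: √(0.70·0.30/536) = √0.000391791 = 0.019794.
z = (−)0.111380/0.019794 = -5.627.

z = -5.627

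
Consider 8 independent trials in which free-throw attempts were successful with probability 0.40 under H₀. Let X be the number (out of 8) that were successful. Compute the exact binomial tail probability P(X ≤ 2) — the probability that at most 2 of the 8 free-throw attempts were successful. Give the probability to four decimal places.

X ~ Binomial(n=8, p=0.40).
P(X ≤ 2) = C(8,0)·0.40^0·0.60^8 + C(8,1)·0.40^1·0.60^7 + C(8,2)·0.40^2·0.60^6.
= 0.016796 + 0.089580 + 0.209019 = 0.3154.

P = 0.3154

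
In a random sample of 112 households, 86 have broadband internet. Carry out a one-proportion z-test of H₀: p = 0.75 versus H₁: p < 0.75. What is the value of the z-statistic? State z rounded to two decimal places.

z = 0.44

p̂ = 86/112 = 0.76786.
Under H₀, SE = √(p₀(1−p₀)/n) = √(0.75·0.25/112) = √0.001674107 = 0.040916.
Test statistic: z = 0.01786/0.040916 = 0.44.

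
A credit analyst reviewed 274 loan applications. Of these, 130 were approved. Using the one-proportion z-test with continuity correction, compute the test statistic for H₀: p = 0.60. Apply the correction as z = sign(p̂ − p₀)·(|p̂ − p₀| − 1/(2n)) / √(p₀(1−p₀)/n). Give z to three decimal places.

z = -4.180

The sample proportion is 130/274 = 0.47445. p̂ − p₀ = -0.125547.
Continuity correction 1/(2n) = 1/548 = 0.001825.
Corrected numerator: |-0.125547| − 0.001825 = 0.123722.
SE₀ = √(0.60·0.40/274) = 0.029596.
z = (−)0.123722/0.029596 = -4.180.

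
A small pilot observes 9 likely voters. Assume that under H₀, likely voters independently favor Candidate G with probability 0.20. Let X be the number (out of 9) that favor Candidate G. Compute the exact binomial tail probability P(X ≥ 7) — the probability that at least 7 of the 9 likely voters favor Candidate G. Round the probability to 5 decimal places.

P = 0.00031

X is binomial with n = 9 and p = 0.20.
P(X ≥ 7) = C(9,7)·0.20^7·0.80^2 + C(9,8)·0.20^8·0.80^1 + C(9,9)·0.20^9·0.80^0.
= 0.000295 + 0.000018 + 0.000001 = 0.00031.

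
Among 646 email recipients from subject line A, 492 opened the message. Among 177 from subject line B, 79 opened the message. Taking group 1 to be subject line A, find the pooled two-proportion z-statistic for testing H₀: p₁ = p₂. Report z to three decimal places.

p̂₁ = 492/646 = 0.76161, p̂₂ = 79/177 = 0.44633.
Pooling: p̂ = 571/823 = 0.69380.
SE = √[p̂(1−p̂)(1/n₁+1/n₂)] = √[0.69380·0.30620·(1/646+1/177)] ≈ 0.039103.
z = 0.31528/0.039103 = 8.063.

z = 8.063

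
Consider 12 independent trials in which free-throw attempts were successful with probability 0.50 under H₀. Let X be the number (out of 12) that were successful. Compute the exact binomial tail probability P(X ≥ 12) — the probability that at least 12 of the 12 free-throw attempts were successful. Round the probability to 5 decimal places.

P = 0.00024

X is binomial with n = 12 and p = 0.50.
P(X ≥ 12) = C(12,12)·0.50^12·0.50^0.
= 0.000244 = 0.00024.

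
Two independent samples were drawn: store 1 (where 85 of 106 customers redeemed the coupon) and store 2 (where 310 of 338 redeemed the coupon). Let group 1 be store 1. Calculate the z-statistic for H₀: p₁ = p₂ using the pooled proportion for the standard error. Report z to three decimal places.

Sample proportions: p̂₁ = 85/106 = 0.80189 and p̂₂ = 310/338 = 0.91716.
Pooling: p̂ = 395/444 = 0.88964.
SE = √[p̂(1−p̂)(1/n₁+1/n₂)] = √[0.88964·0.11036·(1/106+1/338)] ≈ 0.034881.
z = -0.11527/0.034881 = -3.305.

z = -3.305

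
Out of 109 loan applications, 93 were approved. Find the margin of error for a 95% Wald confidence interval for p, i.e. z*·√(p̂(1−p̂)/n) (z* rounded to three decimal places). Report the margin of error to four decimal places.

ME = 0.0664

The sample proportion is 93/109 = 0.85321.
SE(p̂) = √(0.85321·0.14679/109) = 0.033897.
z* = 1.960 at the 95% level.
So ME = 0.0664.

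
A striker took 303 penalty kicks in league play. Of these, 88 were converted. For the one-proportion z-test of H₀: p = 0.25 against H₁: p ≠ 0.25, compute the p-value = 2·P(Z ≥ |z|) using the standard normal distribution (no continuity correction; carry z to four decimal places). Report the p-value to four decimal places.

p-value = 0.1041

p̂ = 88/303 = 0.29043.
Null standard error: √(0.25·0.75/303) = √0.000618812 = 0.024876.
z = (p̂ − p₀)/SE = (88/303 − 0.25)/0.024876 ≈ 1.6252.
From the standard normal, 2·P(Z ≥ |z|) = 0.1041.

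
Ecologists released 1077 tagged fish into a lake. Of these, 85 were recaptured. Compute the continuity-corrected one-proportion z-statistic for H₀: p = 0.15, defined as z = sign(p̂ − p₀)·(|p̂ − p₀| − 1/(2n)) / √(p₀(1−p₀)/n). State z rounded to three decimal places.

The sample proportion is 85/1077 = 0.07892. p̂ − p₀ = -0.071077.
Continuity correction 1/(2n) = 1/2154 = 0.000464.
Corrected numerator: |-0.071077| − 0.000464 = 0.070613.
Null standard error: √(0.15·0.85/1077) = √0.000118384 = 0.010880.
z = −0.070613/0.010880 = -6.490.

z = -6.490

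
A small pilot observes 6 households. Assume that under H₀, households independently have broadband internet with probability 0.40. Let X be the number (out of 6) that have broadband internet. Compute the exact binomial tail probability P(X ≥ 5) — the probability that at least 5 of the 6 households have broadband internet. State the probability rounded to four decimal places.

P = 0.0410

X ~ Binomial(n=6, p=0.40).
P(X ≥ 5) = C(6,5)·0.40^5·0.60^1 + C(6,6)·0.40^6·0.60^0.
= 0.036864 + 0.004096 = 0.0410.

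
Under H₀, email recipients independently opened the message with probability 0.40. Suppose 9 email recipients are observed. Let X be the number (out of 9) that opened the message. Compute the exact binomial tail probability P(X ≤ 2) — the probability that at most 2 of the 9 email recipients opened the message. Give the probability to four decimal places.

X ~ Binomial(n=9, p=0.40).
P(X ≤ 2) = C(9,0)·0.40^0·0.60^9 + C(9,1)·0.40^1·0.60^8 + C(9,2)·0.40^2·0.60^7.
= 0.010078 + 0.060466 + 0.161243 = 0.2318.

P = 0.2318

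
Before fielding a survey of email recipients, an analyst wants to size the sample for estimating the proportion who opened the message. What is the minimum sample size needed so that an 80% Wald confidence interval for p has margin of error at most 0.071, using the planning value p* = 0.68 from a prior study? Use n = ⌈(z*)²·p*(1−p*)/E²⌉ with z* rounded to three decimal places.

For 80% confidence, z* = 1.282.
p*(1−p*) = 0.68·0.32 = 0.2176.
Required n before rounding: 1.643524 × 0.2176 / 0.071² = 70.944.
⌈70.944⌉ = 71.

n = 71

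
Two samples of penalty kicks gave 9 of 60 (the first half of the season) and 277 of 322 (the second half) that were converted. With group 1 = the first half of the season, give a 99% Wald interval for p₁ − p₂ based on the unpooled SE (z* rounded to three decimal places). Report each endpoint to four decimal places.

(-0.8390, -0.5815)

p̂₁ = 0.15000, p̂₂ = 0.86025, so the observed difference is -0.71025.
SE = √(0.002125000 + 0.000373357) = √0.002498357 = 0.049984.
z* = 2.576 at the 99% level. Margin of error = 0.12876.
So the interval runs from -0.8390 to -0.5815.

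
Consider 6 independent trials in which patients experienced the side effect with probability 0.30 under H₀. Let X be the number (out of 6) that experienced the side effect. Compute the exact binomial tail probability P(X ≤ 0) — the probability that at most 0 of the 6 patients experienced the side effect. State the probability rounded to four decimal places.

P = 0.1176

X ~ Binomial(n=6, p=0.30).
P(X ≤ 0) = C(6,0)·0.30^0·0.70^6.
= 0.117649 = 0.1176.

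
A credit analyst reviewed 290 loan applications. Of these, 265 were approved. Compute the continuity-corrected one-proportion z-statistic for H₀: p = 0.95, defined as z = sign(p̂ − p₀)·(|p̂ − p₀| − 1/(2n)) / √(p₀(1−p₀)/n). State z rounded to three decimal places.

p̂ = 265/290 = 0.91379. p̂ − p₀ = -0.036207.
1/(2n) = 0.001724.
Corrected numerator: |-0.036207| − 0.001724 = 0.034483.
SE₀ = √(0.95·0.05/290) = 0.012798.
z = (−)0.034483/0.012798 = -2.694.

z = -2.694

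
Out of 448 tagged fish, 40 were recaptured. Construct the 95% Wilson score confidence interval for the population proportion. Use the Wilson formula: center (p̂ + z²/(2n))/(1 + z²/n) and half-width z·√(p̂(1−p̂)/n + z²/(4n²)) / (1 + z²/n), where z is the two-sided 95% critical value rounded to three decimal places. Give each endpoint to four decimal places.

(0.0663, 0.1193)

p̂ = 40/448 = 0.08929; z = 1.960, so z² = 3.841600.
Denominator 1 + z²/n = 1 + 3.841600/448 = 1.008575.
Adjusted center: (0.08929 + z²/(2n))/1.008575 = 0.09278.
Radicand: p̂(1−p̂)/n + z²/(4n²) = 0.000181504 + 0.000004785 = 0.000186289.
Half-width = 1.960·√0.000186289/1.008575 = 0.02652.
Interval: 0.09278 ± 0.02652 → (0.0663, 0.1193).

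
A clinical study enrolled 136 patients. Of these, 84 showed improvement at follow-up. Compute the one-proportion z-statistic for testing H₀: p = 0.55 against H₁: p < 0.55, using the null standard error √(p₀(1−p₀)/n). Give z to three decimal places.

z = 1.586

p̂ = 84/136 = 0.61765.
SE₀ = √(0.55·0.45/136) = 0.042660.
z = (0.61765 − 0.55)/0.042660 = 0.06765/0.042660 = 1.586.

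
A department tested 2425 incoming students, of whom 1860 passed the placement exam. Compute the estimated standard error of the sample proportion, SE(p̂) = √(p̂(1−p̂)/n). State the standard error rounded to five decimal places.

SE = 0.00858

The sample proportion is 1860/2425 = 0.76701.
p̂(1−p̂) = 0.178706.
SE = √(0.178706/2425) = 0.00858.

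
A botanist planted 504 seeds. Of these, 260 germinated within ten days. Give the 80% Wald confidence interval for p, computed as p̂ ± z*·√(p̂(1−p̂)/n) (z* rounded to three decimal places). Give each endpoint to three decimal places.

p̂ = 260/504 = 0.51587.
SE = √(p̂(1−p̂)/n) = √(0.249748/504) = 0.022261.
z* = 1.282 at the 80% level.
Margin = 1.282·0.022261 = 0.02854.
CI: 0.51587 ± 0.02854 = (0.487, 0.544).

(0.487, 0.544)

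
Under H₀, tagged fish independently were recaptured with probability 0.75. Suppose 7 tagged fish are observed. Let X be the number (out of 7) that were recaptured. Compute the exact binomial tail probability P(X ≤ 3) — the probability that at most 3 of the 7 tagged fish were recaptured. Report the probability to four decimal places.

X ~ Binomial(n=7, p=0.75).
P(X ≤ 3) = C(7,0)·0.75^0·0.25^7 + C(7,1)·0.75^1·0.25^6 + C(7,2)·0.75^2·0.25^5 + C(7,3)·0.75^3·0.25^4.
= 0.000061 + 0.001282 + 0.011536 + 0.057678 = 0.0706.

P = 0.0706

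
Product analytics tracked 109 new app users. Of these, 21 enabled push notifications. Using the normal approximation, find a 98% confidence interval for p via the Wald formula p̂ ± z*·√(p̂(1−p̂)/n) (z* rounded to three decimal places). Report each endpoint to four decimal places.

Sample proportion p̂ = 21/109 = 0.19266.
SE(p̂) = √(0.19266·0.80734/109) = 0.037776.
The 98% critical value is z* = 2.326.
Margin of error: 2.326 × 0.037776 = 0.08787.
So the interval runs from 0.1048 to 0.2805.

(0.1048, 0.2805)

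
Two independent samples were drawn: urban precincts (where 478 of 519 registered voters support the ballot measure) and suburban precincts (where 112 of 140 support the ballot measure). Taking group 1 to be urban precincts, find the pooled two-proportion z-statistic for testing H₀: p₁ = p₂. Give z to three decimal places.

z = 4.150

p̂₁ = 478/519 = 0.92100, p̂₂ = 112/140 = 0.80000.
Pooling: p̂ = 590/659 = 0.89530.
Pooled SE = √[0.0937411·0.00906964] ≈ 0.029158.
z = 0.12100/0.029158 = 4.150.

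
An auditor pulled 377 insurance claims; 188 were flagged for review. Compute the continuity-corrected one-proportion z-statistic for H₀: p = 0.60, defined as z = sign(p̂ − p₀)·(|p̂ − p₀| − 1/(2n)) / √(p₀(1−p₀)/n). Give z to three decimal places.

z = -3.963

With x = 188 successes in n = 377, p̂ = 0.49867. p̂ − p₀ = -0.101326.
1/(2n) = 0.001326.
Corrected numerator: |-0.101326| − 0.001326 = 0.100000.
SE₀ = √(0.60·0.40/377) = 0.025231.
z = −0.100000/0.025231 = -3.963.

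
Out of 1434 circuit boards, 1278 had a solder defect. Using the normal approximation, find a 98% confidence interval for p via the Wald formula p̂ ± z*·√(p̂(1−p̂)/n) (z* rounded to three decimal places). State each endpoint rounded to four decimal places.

(0.8721, 0.9103)

p̂ = 1278/1434 = 0.89121.
SE = √(p̂(1−p̂)/n) = √(0.096952/1434) = 0.008223.
z* = 2.326 at the 98% level.
Margin of error: 2.326 × 0.008223 = 0.01913.
CI: 0.89121 ± 0.01913 = (0.8721, 0.9103).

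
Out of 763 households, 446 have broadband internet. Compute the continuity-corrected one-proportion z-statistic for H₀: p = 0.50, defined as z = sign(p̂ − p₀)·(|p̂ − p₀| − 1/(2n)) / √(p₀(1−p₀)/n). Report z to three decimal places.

z = 4.634

Sample proportion p̂ = 446/763 = 0.58453. p̂ − p₀ = 0.084535.
Continuity correction 1/(2n) = 1/1526 = 0.000655.
Corrected numerator: |0.084535| − 0.000655 = 0.083880.
Under H₀, SE = √(p₀(1−p₀)/n) = √(0.50·0.50/763) = √0.000327654 = 0.018101.
z = +0.083880/0.018101 = 4.634.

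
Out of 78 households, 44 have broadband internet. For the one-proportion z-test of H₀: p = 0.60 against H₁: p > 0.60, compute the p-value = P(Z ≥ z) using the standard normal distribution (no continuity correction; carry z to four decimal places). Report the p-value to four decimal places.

p-value = 0.7412

The sample proportion is 44/78 = 0.56410.
Null standard error: √(0.60·0.40/78) = √0.003076923 = 0.055470.
z = (p̂ − p₀)/SE = (44/78 − 0.60)/0.055470 ≈ -0.6472.
p-value = P(Z ≥ z) with z = -0.6472 → 0.7412.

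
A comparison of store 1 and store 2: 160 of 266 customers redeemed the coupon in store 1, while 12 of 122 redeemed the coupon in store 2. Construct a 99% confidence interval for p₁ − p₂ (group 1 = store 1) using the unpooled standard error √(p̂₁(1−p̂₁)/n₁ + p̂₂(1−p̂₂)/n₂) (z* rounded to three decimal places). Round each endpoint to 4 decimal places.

(0.3992, 0.6071)

p̂₁ = 0.60150, p̂₂ = 0.09836, so the observed difference is 0.50314.
Unpooled SE = √(p̂₁(1−p̂₁)/n₁ + p̂₂(1−p̂₂)/n₂) = √(0.000901116 + 0.000726933) = 0.040349.
The 99% critical value is z* = 2.576. Margin of error = 0.10394.
CI: 0.50314 ± 0.10394 = (0.3992, 0.6071).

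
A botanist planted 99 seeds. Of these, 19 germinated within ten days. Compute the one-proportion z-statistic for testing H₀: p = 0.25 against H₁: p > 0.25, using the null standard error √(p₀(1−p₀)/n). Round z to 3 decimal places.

p̂ = 19/99 = 0.19192.
Null standard error: √(0.25·0.75/99) = √0.001893939 = 0.043519.
z = (0.19192 − 0.25)/0.043519 = -0.05808/0.043519 = -1.335.

z = -1.335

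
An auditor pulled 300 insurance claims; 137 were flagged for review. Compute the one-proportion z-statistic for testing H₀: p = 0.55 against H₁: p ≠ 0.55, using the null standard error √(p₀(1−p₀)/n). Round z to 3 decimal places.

The sample proportion is 137/300 = 0.45667.
Under H₀, SE = √(p₀(1−p₀)/n) = √(0.55·0.45/300) = √0.000825000 = 0.028723.
z = (p̂ − p₀)/SE = (0.45667 − 0.55)/0.028723 = -3.249.

z = -3.249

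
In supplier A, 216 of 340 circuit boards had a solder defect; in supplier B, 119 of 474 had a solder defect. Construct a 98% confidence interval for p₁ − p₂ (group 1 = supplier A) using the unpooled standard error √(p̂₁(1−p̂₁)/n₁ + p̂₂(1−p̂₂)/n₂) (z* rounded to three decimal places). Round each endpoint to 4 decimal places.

p̂₁ = 216/340 = 0.63529, p̂₂ = 119/474 = 0.25105; p̂₁ − p̂₂ = 0.38424.
SE = √(0.000681457 + 0.000396680) = √0.001078137 = 0.032835.
For 98% confidence, z* = 2.326. Margin = 2.326·0.032835 = 0.07637.
Interval: 0.38424 ± 0.07637 → (0.3079, 0.4606).

(0.3079, 0.4606)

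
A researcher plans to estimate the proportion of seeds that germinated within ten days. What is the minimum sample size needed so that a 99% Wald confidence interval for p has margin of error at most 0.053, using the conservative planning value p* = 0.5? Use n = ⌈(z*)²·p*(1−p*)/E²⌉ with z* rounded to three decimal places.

z* = 2.576 at the 99% level.
p*(1−p*) = 0.2500.
(z*)²·p*(1−p*)/E² = 6.635776·0.2500/0.002809 = 590.582.
⌈590.582⌉ = 591.

n = 591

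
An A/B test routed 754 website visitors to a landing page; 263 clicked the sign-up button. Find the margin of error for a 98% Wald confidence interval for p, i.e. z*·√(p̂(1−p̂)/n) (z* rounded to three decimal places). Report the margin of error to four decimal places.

ME = 0.0404

Sample proportion p̂ = 263/754 = 0.34881.
SE(p̂) = √(0.34881·0.65119/754) = 0.017356.
z* = 2.326 at the 98% level.
So ME = 0.0404.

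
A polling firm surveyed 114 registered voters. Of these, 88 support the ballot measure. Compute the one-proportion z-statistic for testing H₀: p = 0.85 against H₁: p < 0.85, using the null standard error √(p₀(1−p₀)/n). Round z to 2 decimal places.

Sample proportion p̂ = 88/114 = 0.77193.
SE₀ = √(0.85·0.15/114) = 0.033443.
Test statistic: z = -0.07807/0.033443 = -2.33.

z = -2.33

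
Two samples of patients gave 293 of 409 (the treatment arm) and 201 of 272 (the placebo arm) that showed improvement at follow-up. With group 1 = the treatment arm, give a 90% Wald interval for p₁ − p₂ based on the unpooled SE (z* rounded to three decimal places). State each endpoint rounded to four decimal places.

(-0.0797, 0.0345)

p̂₁ = 293/409 = 0.71638, p̂₂ = 201/272 = 0.73897; p̂₁ − p̂₂ = -0.02259.
SE = √(0.000496770 + 0.000709166) = √0.001205936 = 0.034727.
z* = 1.645 at the 90% level. Margin of error = 0.05713.
CI: -0.02259 ± 0.05713 = (-0.0797, 0.0345).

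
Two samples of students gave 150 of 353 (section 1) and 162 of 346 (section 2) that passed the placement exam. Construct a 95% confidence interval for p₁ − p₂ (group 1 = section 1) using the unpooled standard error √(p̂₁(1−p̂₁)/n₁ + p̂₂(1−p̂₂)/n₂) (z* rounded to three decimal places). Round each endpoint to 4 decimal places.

(-0.1169, 0.0304)

p̂₁ = 150/353 = 0.42493, p̂₂ = 162/346 = 0.46821; p̂₁ − p̂₂ = -0.04328.
Unpooled SE = √(p̂₁(1−p̂₁)/n₁ + p̂₂(1−p̂₂)/n₂) = √(0.000692250 + 0.000719622) = 0.037575.
z* = 1.960 at the 95% level. Margin of error = 0.07365.
So the interval runs from -0.1169 to 0.0304.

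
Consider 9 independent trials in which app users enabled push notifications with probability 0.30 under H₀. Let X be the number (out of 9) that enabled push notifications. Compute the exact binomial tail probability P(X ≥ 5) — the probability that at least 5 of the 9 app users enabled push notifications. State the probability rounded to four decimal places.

P = 0.0988

X ~ Binomial(n=9, p=0.30).
P(X ≥ 5) = Σ_{j=5}^{9} C(9,j)·0.30^j·0.70^{9−j}.
= 0.073514 + 0.021004 + 0.003858 + 0.000413 + 0.000020 = 0.0988.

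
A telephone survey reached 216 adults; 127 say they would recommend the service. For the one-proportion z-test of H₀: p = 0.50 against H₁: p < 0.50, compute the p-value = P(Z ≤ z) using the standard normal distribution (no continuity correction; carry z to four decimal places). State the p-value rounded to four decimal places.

The sample proportion is 127/216 = 0.58796.
SE₀ = √(0.50·0.50/216) = 0.034021.
z = (p̂ − p₀)/SE = (127/216 − 0.50)/0.034021 ≈ 2.5856.
From the standard normal, P(Z ≤ z) = 0.9951.

p-value = 0.9951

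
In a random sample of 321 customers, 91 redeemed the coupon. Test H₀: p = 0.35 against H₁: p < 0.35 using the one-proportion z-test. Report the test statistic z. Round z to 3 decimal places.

z = -2.498

With x = 91 successes in n = 321, p̂ = 0.28349.
Under H₀, SE = √(p₀(1−p₀)/n) = √(0.35·0.65/321) = √0.000708723 = 0.026622.
z = (0.28349 − 0.35)/0.026622 = -0.06651/0.026622 = -2.498.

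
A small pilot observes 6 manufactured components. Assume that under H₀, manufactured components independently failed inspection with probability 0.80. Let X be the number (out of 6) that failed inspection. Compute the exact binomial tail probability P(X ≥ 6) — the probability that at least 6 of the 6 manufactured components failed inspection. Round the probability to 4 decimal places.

P = 0.2621

X ~ Binomial(n=6, p=0.80).
P(X ≥ 6) = C(6,6)·0.80^6·0.20^0.
= 0.262144 = 0.2621.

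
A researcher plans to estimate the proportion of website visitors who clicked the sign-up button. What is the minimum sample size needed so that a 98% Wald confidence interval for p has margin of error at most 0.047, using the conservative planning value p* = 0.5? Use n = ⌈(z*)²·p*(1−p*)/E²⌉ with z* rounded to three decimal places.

For 98% confidence, z* = 2.326.
p*(1−p*) = 0.50·0.50 = 0.2500.
(z*)²·p*(1−p*)/E² = 5.410276·0.2500/0.002209 = 612.299.
⌈612.299⌉ = 613.

n = 613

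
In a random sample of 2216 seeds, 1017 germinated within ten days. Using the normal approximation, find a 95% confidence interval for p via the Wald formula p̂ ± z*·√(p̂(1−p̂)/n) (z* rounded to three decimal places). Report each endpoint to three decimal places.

(0.438, 0.480)

With x = 1017 successes in n = 2216, p̂ = 0.45894.
SE = √(p̂(1−p̂)/n) = √(0.248314/2216) = 0.010586.
For 95% confidence, z* = 1.960.
Margin of error: 1.960 × 0.010586 = 0.02075.
Interval: 0.45894 ± 0.02075 → (0.438, 0.480).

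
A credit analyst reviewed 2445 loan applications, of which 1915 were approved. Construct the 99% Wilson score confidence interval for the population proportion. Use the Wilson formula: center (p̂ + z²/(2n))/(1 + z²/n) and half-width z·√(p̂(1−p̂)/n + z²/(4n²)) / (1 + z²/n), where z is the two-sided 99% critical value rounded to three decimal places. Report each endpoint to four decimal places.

p̂ = 1915/2445 = 0.78323; z = 2.576, so z² = 6.635776.
Denominator 1 + z²/n = 1 + 6.635776/2445 = 1.002714.
Center = (0.78323 + 0.001357)/1.002714 = 0.78246.
Radicand: p̂(1−p̂)/n + z²/(4n²) = 0.000069440 + 0.000000278 = 0.000069718.
Half-width = 2.576·√0.000069718/1.002714 = 0.02145.
CI: 0.78246 ± 0.02145 = (0.7610, 0.8039).

(0.7610, 0.8039)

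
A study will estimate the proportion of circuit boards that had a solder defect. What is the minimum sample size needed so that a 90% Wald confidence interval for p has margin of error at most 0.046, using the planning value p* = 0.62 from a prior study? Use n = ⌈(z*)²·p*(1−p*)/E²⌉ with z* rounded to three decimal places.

n = 302

For 90% confidence, z* = 1.645.
p*(1−p*) = 0.62·0.38 = 0.2356.
(z*)²·p*(1−p*)/E² = 2.706025·0.2356/0.002116 = 301.295.
⌈301.295⌉ = 302.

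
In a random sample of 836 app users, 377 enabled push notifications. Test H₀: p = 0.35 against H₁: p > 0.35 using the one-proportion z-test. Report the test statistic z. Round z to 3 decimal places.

z = 6.120

p̂ = 377/836 = 0.45096.
Null standard error: √(0.35·0.65/836) = √0.000272129 = 0.016496.
z = (0.45096 − 0.35)/0.016496 = 0.10096/0.016496 = 6.120.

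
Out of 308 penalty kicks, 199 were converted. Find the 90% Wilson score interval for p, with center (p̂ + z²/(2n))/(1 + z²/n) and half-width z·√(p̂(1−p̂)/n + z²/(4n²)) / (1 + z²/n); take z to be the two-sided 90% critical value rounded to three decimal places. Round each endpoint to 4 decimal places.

Here p̂ = 199/308 = 0.64610 and z = 1.645 (z² = 2.706025).
1 + z²/n = 1.008786.
Center = (0.64610 + 0.004393)/1.008786 = 0.64483.
Radicand: p̂(1−p̂)/n + z²/(4n²) = 0.000742382 + 0.000007131 = 0.000749513.
Half-width = 1.645·√0.000749513/1.008786 = 0.04464.
CI: 0.64483 ± 0.04464 = (0.6002, 0.6895).

(0.6002, 0.6895)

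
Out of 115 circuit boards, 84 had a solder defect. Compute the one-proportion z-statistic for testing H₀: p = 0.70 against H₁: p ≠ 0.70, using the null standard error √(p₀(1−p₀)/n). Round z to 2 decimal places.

p̂ = 84/115 = 0.73043.
SE₀ = √(0.70·0.30/115) = 0.042733.
z = (p̂ − p₀)/SE = (0.73043 − 0.70)/0.042733 = 0.71.

z = 0.71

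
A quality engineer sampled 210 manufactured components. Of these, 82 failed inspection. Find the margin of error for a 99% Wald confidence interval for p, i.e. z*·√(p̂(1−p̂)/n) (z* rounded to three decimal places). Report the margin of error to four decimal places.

ME = 0.0867

p̂ = 82/210 = 0.39048.
Standard error of p̂: √(0.238005/210) = √0.001133355 = 0.033665.
The 99% critical value is z* = 2.576.
So ME = 0.0867.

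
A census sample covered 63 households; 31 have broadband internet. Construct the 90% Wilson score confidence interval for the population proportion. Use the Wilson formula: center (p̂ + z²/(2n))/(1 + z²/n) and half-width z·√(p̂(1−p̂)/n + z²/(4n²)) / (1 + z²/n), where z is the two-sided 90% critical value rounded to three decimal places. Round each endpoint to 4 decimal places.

(0.3909, 0.5938)

p̂ = 31/63 = 0.49206; z = 1.645, so z² = 2.706025.
Denominator 1 + z²/n = 1 + 2.706025/63 = 1.042953.
Center = (0.49206 + 0.021476)/1.042953 = 0.49239.
Radicand: p̂(1−p̂)/n + z²/(4n²) = 0.003967254 + 0.000170448 = 0.004137702.
Half-width = z·√(radicand)/denom = 1.645·0.064325/1.042953 = 0.10146.
CI: 0.49239 ± 0.10146 = (0.3909, 0.5938).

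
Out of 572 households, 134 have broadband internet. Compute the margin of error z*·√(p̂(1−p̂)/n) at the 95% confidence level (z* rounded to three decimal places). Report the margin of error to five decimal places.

The sample proportion is 134/572 = 0.23427.
SE(p̂) = √(0.23427·0.76573/572) = 0.017709.
For 95% confidence, z* = 1.960.
So ME = 0.03471.

ME = 0.03471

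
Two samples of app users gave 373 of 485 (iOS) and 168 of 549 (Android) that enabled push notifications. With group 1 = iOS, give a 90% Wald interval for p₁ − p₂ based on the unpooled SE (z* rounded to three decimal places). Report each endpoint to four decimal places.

(0.4179, 0.5082)

p̂₁ = 373/485 = 0.76907, p̂₂ = 168/549 = 0.30601; p̂₁ − p̂₂ = 0.46306.
SE = √(0.000366186 + 0.000386827) = √0.000753013 = 0.027441.
For 90% confidence, z* = 1.645. Margin of error = 0.04514.
Interval: 0.46306 ± 0.04514 → (0.4179, 0.5082).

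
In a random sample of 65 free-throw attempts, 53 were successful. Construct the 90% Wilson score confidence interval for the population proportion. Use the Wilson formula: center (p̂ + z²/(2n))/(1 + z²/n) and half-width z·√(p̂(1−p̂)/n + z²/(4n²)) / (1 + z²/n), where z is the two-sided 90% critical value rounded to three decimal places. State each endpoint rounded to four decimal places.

(0.7242, 0.8814)

Here p̂ = 53/65 = 0.81538 and z = 1.645 (z² = 2.706025).
Denominator 1 + z²/n = 1 + 2.706025/65 = 1.041631.
Adjusted center: (0.81538 + z²/(2n))/1.041631 = 0.80278.
Radicand: p̂(1−p̂)/n + z²/(4n²) = 0.002315885 + 0.000160120 = 0.002476005.
Half-width = z·√(radicand)/denom = 1.645·0.049759/1.041631 = 0.07858.
So the interval runs from 0.7242 to 0.8814.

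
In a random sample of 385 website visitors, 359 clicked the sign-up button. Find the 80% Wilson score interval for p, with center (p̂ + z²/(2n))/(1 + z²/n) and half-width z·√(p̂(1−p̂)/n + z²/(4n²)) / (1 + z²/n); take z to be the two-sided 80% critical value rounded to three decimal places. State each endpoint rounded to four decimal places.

(0.9142, 0.9471)

p̂ = 359/385 = 0.93247; z = 1.282, so z² = 1.643524.
1 + z²/n = 1.004269.
Center = (0.93247 + 0.002134)/1.004269 = 0.93063.
Radicand: p̂(1−p̂)/n + z²/(4n²) = 0.000163563 + 0.000002772 = 0.000166335.
Half-width = z·√(radicand)/denom = 1.282·0.012897/1.004269 = 0.01646.
Interval: 0.93063 ± 0.01646 → (0.9142, 0.9471).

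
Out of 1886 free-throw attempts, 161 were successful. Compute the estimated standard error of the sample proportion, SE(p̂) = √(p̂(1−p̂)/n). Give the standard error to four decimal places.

The sample proportion is 161/1886 = 0.08537.
p̂(1−p̂) = 0.08537·0.91463 = 0.078082.
Dividing by n and taking the root: √0.000041401 = 0.0064.

SE = 0.0064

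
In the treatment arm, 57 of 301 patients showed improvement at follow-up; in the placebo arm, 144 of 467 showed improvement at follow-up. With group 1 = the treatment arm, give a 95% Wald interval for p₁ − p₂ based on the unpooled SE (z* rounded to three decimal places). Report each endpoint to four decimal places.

(-0.1799, -0.0580)

p̂₁ = 57/301 = 0.18937, p̂₂ = 144/467 = 0.30835; p̂₁ − p̂₂ = -0.11898.
Unpooled SE = √(p̂₁(1−p̂₁)/n₁ + p̂₂(1−p̂₂)/n₂) = √(0.000509994 + 0.000456683) = 0.031091.
The 95% critical value is z* = 1.960. Margin of error = 0.06094.
Interval: -0.11898 ± 0.06094 → (-0.1799, -0.0580).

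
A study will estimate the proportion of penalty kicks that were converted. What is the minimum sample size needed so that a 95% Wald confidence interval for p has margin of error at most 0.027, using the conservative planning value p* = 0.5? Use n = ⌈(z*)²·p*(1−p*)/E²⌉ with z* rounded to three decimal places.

z* = 1.960 at the 95% level.
p*(1−p*) = 0.2500.
Required n before rounding: 3.841600 × 0.2500 / 0.027² = 1317.421.
Rounding up, n = 1318.

n = 1318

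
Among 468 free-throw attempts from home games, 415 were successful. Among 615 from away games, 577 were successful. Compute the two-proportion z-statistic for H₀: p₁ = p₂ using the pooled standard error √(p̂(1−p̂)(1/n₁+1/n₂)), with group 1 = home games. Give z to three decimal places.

Sample proportions: p̂₁ = 415/468 = 0.88675 and p̂₂ = 577/615 = 0.93821.
Pooling: p̂ = 992/1083 = 0.91597.
Pooled SE = √[0.0769655·0.00376277] ≈ 0.017018.
z = -0.05146/0.017018 = -3.024.

z = -3.024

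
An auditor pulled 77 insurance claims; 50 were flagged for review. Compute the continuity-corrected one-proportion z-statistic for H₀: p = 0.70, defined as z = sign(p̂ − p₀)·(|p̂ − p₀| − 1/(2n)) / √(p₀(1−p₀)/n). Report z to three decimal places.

z = -0.846

With x = 50 successes in n = 77, p̂ = 0.64935. p̂ − p₀ = -0.050649.
Continuity correction 1/(2n) = 1/154 = 0.006494.
Corrected numerator: |-0.050649| − 0.006494 = 0.044155.
Under H₀, SE = √(p₀(1−p₀)/n) = √(0.70·0.30/77) = √0.002727273 = 0.052223.
z = (−)0.044155/0.052223 = -0.846.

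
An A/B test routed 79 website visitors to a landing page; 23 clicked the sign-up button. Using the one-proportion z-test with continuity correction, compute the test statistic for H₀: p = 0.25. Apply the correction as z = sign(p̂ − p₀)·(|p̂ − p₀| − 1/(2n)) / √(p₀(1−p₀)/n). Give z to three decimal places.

z = 0.715

p̂ = 23/79 = 0.29114. p̂ − p₀ = 0.041139.
1/(2n) = 0.006329.
Corrected numerator: |0.041139| − 0.006329 = 0.034810.
Null standard error: √(0.25·0.75/79) = √0.002373418 = 0.048718.
z = +0.034810/0.048718 = 0.715.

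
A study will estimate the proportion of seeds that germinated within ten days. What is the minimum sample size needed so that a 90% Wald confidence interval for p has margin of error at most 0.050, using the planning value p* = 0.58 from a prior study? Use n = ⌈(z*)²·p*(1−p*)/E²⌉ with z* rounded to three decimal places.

The 90% critical value is z* = 1.645.
p*(1−p*) = 0.2436.
Required n before rounding: 2.706025 × 0.2436 / 0.050² = 263.675.
Rounding up, n = 264.

n = 264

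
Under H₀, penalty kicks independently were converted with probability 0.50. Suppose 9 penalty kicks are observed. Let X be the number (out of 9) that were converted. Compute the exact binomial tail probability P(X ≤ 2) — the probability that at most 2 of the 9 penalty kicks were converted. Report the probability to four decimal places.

P = 0.0898

X ~ Binomial(n=9, p=0.50).
P(X ≤ 2) = C(9,0)·0.50^0·0.50^9 + C(9,1)·0.50^1·0.50^8 + C(9,2)·0.50^2·0.50^7.
= 0.001953 + 0.017578 + 0.070312 = 0.0898.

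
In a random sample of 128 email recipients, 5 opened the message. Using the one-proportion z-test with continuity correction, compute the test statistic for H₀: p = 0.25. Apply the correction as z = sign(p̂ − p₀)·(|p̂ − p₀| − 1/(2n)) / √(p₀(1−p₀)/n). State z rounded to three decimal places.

p̂ = 5/128 = 0.03906. p̂ − p₀ = -0.210938.
Continuity correction 1/(2n) = 1/256 = 0.003906.
Corrected numerator: |-0.210938| − 0.003906 = 0.207032.
Null standard error: √(0.25·0.75/128) = √0.001464844 = 0.038273.
z = (−)0.207032/0.038273 = -5.409.

z = -5.409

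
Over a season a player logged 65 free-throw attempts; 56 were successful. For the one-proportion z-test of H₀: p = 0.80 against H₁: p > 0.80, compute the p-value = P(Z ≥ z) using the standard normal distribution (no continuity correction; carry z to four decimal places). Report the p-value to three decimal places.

p-value = 0.107

Sample proportion p̂ = 56/65 = 0.86154.
SE₀ = √(0.80·0.20/65) = 0.049614.
z = (p̂ − p₀)/SE = (56/65 − 0.80)/0.049614 ≈ 1.2403.
p-value = P(Z ≥ z) with z = 1.2403 → 0.107.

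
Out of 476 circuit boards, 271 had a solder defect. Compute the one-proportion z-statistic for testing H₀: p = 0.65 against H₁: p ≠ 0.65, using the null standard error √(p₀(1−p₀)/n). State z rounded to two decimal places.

With x = 271 successes in n = 476, p̂ = 0.56933.
SE₀ = √(0.65·0.35/476) = 0.021862.
z = (0.56933 − 0.65)/0.021862 = -0.08067/0.021862 = -3.69.

z = -3.69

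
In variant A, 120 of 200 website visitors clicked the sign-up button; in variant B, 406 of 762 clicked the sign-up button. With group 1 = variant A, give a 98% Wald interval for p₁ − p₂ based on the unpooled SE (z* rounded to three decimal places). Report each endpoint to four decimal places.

(-0.0237, 0.1581)

p̂₁ = 0.60000, p̂₂ = 0.53281, so the observed difference is 0.06719.
SE = √(0.001200000 + 0.000326671) = √0.001526671 = 0.039073.
z* = 2.326 at the 98% level. Margin of error = 0.09088.
So the interval runs from -0.0237 to 0.1581.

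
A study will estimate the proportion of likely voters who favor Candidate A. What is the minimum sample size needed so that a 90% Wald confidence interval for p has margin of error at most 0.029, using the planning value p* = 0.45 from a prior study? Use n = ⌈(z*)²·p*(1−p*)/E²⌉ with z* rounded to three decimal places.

z* = 1.645 at the 90% level.
p*(1−p*) = 0.45·0.55 = 0.2475.
Required n before rounding: 2.706025 × 0.2475 / 0.029² = 796.363.
⌈796.363⌉ = 797.

n = 797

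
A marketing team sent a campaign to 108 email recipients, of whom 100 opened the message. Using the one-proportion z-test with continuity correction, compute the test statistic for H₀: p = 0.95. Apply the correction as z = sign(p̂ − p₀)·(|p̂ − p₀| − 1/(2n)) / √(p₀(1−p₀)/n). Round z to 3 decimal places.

With x = 100 successes in n = 108, p̂ = 0.92593. p̂ − p₀ = -0.024074.
1/(2n) = 0.004630.
Corrected numerator: |-0.024074| − 0.004630 = 0.019444.
Under H₀, SE = √(p₀(1−p₀)/n) = √(0.95·0.05/108) = √0.000439815 = 0.020972.
z = (−)0.019444/0.020972 = -0.927.

z = -0.927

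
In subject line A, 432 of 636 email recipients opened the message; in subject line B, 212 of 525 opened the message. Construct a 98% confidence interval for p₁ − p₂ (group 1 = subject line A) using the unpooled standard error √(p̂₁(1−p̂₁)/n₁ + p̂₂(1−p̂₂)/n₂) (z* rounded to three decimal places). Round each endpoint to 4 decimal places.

(0.2096, 0.3413)

p̂₁ = 432/636 = 0.67925, p̂₂ = 212/525 = 0.40381; p̂₁ − p̂₂ = 0.27544.
SE = √(0.000342565 + 0.000458566) = √0.000801131 = 0.028304.
z* = 2.326 at the 98% level. Margin of error = 0.06584.
Interval: 0.27544 ± 0.06584 → (0.2096, 0.3413).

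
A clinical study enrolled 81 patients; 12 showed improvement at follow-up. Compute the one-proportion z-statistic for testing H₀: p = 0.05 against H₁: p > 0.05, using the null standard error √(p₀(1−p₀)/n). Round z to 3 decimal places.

z = 4.053

Sample proportion p̂ = 12/81 = 0.14815.
Under H₀, SE = √(p₀(1−p₀)/n) = √(0.05·0.95/81) = √0.000586420 = 0.024216.
z = (0.14815 − 0.05)/0.024216 = 0.09815/0.024216 = 4.053.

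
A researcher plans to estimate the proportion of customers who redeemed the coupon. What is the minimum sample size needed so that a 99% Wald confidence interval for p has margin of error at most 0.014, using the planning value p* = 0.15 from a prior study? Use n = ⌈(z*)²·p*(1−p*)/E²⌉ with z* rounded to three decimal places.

n = 4317

For 99% confidence, z* = 2.576.
p*(1−p*) = 0.1275.
(z*)²·p*(1−p*)/E² = 6.635776·0.1275/0.000196 = 4316.640.
⌈4316.640⌉ = 4317.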